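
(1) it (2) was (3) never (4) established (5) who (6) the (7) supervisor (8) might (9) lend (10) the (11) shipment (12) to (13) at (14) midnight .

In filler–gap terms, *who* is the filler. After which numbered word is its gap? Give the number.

12

In situ: The supervisor might lend the shipment to who at midnight.
The filler 'who' is interpreted as the object of the preposition 'to' (recipient of 'lend'). Wh-movement fronts it, leaving a gap right after 'to':
It was never established who the supervisor might lend the shipment to ___ at midnight.
'to' is word 12.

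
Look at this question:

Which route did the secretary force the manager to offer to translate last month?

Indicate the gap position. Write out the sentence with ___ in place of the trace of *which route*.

In situ: The secretary did force the manager to offer to translate which route last month.
'which route' functions as the direct object of 'translate'. The gap is right after 'translate'.

Which route did the secretary force the manager to offer to translate ___ last month?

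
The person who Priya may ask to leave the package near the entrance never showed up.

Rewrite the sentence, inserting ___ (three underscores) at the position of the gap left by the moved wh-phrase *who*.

The person who Priya may ask ___ to leave the package near the entrance never showed up.

'who' is the direct object of 'ask'. The gap is right after 'ask'.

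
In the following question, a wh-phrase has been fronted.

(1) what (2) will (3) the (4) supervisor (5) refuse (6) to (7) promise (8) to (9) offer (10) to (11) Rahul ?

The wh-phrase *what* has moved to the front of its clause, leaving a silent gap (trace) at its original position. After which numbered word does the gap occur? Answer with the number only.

9

Underlying clause: The supervisor will refuse to promise to offer what to Rahul.
'what' is the direct object of 'offer'. Wh-movement fronts it, leaving a gap right after 'offer':
What will the supervisor refuse to promise to offer ___ to Rahul?
'offer' is word 9.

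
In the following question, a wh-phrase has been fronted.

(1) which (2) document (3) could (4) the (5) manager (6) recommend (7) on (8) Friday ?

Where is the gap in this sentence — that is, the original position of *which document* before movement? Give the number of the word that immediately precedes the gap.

Pre-movement form: The manager could recommend which document on Friday.
'which document' is the direct object of 'recommend'. Fronting leaves a gap immediately after 'recommend':
Which document could the manager recommend ___ on Friday?
'recommend' is word 6.

6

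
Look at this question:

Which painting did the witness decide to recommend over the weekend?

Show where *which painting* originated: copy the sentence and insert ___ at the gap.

Which painting did the witness decide to recommend ___ over the weekend?

Pre-movement form: The witness did decide to recommend which painting over the weekend.
'which painting' is the direct object of 'recommend'. The gap is right after 'recommend'.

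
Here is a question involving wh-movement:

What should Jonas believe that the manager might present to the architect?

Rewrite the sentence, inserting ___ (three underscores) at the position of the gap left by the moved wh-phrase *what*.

Underlying clause: Jonas should believe that the manager might present what to the architect.
'what' is the direct object of 'present'. The gap is right after 'present'.

What should Jonas believe that the manager might present ___ to the architect?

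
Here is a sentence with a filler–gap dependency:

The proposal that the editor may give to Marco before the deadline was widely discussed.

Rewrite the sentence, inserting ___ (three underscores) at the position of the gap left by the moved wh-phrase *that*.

The proposal that the editor may give ___ to Marco before the deadline was widely discussed.

The filler 'that' is interpreted as the direct object of 'give'. The gap is right after 'give'.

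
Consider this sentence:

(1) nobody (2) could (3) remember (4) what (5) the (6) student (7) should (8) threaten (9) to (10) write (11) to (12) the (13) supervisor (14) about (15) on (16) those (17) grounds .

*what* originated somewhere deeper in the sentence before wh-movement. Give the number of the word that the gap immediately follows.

14

Before movement: The student should threaten to write to the supervisor about what on those grounds.
The filler 'what' is interpreted as the object of the preposition 'about'. Fronting leaves a gap immediately after 'about':
Nobody could remember what the student should threaten to write to the supervisor about ___ on those grounds.
'about' is word 14.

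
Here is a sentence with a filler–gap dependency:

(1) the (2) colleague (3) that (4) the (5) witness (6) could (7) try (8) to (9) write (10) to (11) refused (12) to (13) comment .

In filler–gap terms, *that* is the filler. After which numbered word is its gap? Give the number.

10

'that' is the object of the preposition 'to'. Fronting leaves a gap immediately after 'to':
The colleague that the witness could try to write to ___ refused to comment.
'to' is word 10.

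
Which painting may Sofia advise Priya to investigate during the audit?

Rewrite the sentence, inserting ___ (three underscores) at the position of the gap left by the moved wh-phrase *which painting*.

Which painting may Sofia advise Priya to investigate ___ during the audit?

In situ: Sofia may advise Priya to investigate which painting during the audit.
'which painting' functions as the direct object of 'investigate'. The gap is right after 'investigate'.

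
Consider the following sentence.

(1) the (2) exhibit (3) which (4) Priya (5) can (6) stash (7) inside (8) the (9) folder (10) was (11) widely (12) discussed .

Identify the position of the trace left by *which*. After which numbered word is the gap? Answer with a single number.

'which' functions as the direct object of 'stash'. Fronting leaves a gap immediately after 'stash':
The exhibit which Priya can stash ___ inside the folder was widely discussed.
'stash' is word 6.

6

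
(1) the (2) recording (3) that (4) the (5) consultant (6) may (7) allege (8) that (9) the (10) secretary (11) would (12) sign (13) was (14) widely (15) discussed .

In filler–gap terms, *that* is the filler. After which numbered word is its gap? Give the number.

12

'that' is the direct object of 'sign'. It moves to the left edge, and the trace sits right after 'sign':
The recording that the consultant may allege that the secretary would sign ___ was widely discussed.
'sign' is word 12.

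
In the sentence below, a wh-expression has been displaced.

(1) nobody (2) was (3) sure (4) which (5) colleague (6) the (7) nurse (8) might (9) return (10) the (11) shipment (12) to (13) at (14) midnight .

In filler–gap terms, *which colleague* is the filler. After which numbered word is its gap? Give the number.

In situ: The nurse might return the shipment to which colleague at midnight.
'which colleague' is the object of the preposition 'to' (recipient of 'return'). Wh-movement fronts it, leaving a gap right after 'to':
Nobody was sure which colleague the nurse might return the shipment to ___ at midnight.
'to' is word 12.

12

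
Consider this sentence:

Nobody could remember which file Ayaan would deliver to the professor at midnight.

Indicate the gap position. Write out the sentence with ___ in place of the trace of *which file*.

Underlying clause: Ayaan would deliver which file to the professor at midnight.
'which file' is the direct object of 'deliver'. The gap is right after 'deliver'.

Nobody could remember which file Ayaan would deliver ___ to the professor at midnight.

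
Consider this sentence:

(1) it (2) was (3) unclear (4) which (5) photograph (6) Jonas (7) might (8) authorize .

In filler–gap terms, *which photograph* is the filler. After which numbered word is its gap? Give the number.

8

Pre-movement form: Jonas might authorize which photograph.
'which photograph' is the direct object of 'authorize'. Wh-movement fronts it, leaving a gap right after 'authorize':
It was unclear which photograph Jonas might authorize ___.
'authorize' is word 8.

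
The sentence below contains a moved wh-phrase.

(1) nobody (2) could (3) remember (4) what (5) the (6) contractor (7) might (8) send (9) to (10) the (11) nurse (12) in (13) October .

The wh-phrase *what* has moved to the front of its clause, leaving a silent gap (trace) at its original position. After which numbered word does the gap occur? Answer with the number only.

8

Before movement: The contractor might send what to the nurse in October.
The filler 'what' is interpreted as the direct object of 'send'. Fronting leaves a gap immediately after 'send':
Nobody could remember what the contractor might send ___ to the nurse in October.
'send' is word 8.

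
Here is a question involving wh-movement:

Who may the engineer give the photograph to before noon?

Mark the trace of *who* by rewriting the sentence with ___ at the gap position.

Underlying clause: The engineer may give the photograph to who before noon.
The filler 'who' is interpreted as the object of the preposition 'to' (recipient of 'give'). The gap is right after 'to'.

Who may the engineer give the photograph to ___ before noon?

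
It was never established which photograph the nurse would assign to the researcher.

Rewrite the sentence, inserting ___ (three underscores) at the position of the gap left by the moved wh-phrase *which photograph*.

Underlying clause: The nurse would assign which photograph to the researcher.
The filler 'which photograph' is interpreted as the direct object of 'assign'. The gap is right after 'assign'.

It was never established which photograph the nurse would assign ___ to the researcher.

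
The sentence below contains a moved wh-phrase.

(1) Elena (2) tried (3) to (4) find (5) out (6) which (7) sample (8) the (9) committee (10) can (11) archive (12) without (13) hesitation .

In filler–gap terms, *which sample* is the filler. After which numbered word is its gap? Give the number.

11

Before movement: The committee can archive which sample without hesitation.
'which sample' is the direct object of 'archive'. Wh-movement fronts it, leaving a gap right after 'archive':
Elena tried to find out which sample the committee can archive ___ without hesitation.
'archive' is word 11.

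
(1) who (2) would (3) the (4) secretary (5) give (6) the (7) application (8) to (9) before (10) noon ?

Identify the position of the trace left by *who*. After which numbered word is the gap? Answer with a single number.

Pre-movement form: The secretary would give the application to who before noon.
The filler 'who' is interpreted as the object of the preposition 'to' (recipient of 'give'). It moves to the left edge, and the trace sits right after 'to':
Who would the secretary give the application to ___ before noon?
'to' is word 8.

8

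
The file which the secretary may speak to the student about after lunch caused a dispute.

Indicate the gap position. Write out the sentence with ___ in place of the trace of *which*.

The file which the secretary may speak to the student about ___ after lunch caused a dispute.

The filler 'which' is interpreted as the object of the preposition 'about'. The gap is right after 'about'.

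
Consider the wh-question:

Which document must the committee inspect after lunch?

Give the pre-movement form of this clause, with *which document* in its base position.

The committee must inspect which document after lunch.

'which document' is the direct object of 'inspect'. Fronting leaves a gap immediately after 'inspect':
Which document must the committee inspect ___ after lunch?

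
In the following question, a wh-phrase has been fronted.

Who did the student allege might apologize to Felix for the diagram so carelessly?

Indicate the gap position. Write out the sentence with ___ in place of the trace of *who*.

In situ: The student did allege who might apologize to Felix for the diagram so carelessly.
The filler 'who' is interpreted as the subject of the clause embedded under 'allege'. The gap is right after 'allege'.

Who did the student allege ___ might apologize to Felix for the diagram so carelessly?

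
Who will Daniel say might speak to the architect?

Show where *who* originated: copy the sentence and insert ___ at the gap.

In situ: Daniel will say who might speak to the architect.
The filler 'who' is interpreted as the subject of the clause embedded under 'say'. The gap is right after 'say'.

Who will Daniel say ___ might speak to the architect?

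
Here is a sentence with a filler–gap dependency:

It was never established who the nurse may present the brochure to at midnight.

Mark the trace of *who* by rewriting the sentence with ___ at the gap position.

It was never established who the nurse may present the brochure to ___ at midnight.

In situ: The nurse may present the brochure to who at midnight.
'who' functions as the object of the preposition 'to' (recipient of 'present'). The gap is right after 'to'.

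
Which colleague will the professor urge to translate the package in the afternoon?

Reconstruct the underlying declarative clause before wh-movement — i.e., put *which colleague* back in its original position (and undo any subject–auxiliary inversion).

'which colleague' functions as the direct object of 'urge'. Fronting leaves a gap immediately after 'urge':
Which colleague will the professor urge ___ to translate the package in the afternoon?

The professor will urge which colleague to translate the package in the afternoon.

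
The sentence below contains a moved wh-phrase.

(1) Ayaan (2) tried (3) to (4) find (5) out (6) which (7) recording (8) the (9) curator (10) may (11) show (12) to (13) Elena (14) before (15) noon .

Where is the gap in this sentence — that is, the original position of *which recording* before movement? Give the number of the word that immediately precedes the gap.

Pre-movement form: The curator may show which recording to Elena before noon.
The filler 'which recording' is interpreted as the direct object of 'show'. It moves to the left edge, and the trace sits right after 'show':
Ayaan tried to find out which recording the curator may show ___ to Elena before noon.
'show' is word 11.

11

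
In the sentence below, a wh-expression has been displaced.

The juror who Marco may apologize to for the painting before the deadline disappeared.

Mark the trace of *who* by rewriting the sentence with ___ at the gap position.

The juror who Marco may apologize to ___ for the painting before the deadline disappeared.

'who' functions as the object of the preposition 'to'. The gap is right after 'to'.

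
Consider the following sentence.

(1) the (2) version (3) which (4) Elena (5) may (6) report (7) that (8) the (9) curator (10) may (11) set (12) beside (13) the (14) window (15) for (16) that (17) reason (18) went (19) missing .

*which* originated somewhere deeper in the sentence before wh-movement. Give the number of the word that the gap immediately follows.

11

The filler 'which' is interpreted as the direct object of 'set'. It moves to the left edge, and the trace sits right after 'set':
The version which Elena may report that the curator may set ___ beside the window for that reason went missing.
'set' is word 11.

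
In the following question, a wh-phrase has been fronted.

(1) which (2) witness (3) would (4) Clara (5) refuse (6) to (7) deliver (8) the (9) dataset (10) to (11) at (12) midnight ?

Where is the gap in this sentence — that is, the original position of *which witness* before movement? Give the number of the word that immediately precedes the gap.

10

Underlying clause: Clara would refuse to deliver the dataset to which witness at midnight.
'which witness' is the object of the preposition 'to' (recipient of 'deliver'). Fronting leaves a gap immediately after 'to':
Which witness would Clara refuse to deliver the dataset to ___ at midnight?
'to' is word 10.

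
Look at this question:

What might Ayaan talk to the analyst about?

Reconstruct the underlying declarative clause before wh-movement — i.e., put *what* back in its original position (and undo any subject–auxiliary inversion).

Ayaan might talk to the analyst about what.

The filler 'what' is interpreted as the object of the preposition 'about'. Fronting leaves a gap immediately after 'about':
What might Ayaan talk to the analyst about ___?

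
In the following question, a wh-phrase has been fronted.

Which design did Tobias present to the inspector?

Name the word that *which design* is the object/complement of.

In situ: Tobias did present which design to the inspector.
The filler 'which design' is interpreted as the direct object of 'present'. It moves to the left edge, and the trace sits right after 'present':
Which design did Tobias present ___ to the inspector?

present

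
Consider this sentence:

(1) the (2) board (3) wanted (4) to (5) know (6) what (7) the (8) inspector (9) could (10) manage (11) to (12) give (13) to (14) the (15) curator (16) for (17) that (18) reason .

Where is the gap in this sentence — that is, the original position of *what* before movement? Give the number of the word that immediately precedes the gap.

In situ: The inspector could manage to give what to the curator for that reason.
'what' is the direct object of 'give'. Fronting leaves a gap immediately after 'give':
The board wanted to know what the inspector could manage to give ___ to the curator for that reason.
'give' is word 12.

12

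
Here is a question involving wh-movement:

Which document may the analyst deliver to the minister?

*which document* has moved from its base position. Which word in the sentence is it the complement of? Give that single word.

deliver

In situ: The analyst may deliver which document to the minister.
'which document' functions as the direct object of 'deliver'. Wh-movement fronts it, leaving a gap right after 'deliver':
Which document may the analyst deliver ___ to the minister?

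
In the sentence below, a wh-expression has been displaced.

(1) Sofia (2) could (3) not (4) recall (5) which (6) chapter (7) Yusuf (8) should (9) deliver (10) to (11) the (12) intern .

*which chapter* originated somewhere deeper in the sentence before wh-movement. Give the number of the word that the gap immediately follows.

In situ: Yusuf should deliver which chapter to the intern.
'which chapter' functions as the direct object of 'deliver'. Wh-movement fronts it, leaving a gap right after 'deliver':
Sofia could not recall which chapter Yusuf should deliver ___ to the intern.
'deliver' is word 9.

9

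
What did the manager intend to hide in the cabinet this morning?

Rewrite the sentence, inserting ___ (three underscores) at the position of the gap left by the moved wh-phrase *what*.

In situ: The manager did intend to hide what in the cabinet this morning.
'what' functions as the direct object of 'hide'. The gap is right after 'hide'.

What did the manager intend to hide ___ in the cabinet this morning?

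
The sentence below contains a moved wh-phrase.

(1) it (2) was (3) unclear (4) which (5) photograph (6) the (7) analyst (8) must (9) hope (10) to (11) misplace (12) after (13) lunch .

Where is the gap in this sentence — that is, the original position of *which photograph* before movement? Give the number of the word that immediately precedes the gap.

In situ: The analyst must hope to misplace which photograph after lunch.
'which photograph' is the direct object of 'misplace'. Fronting leaves a gap immediately after 'misplace':
It was unclear which photograph the analyst must hope to misplace ___ after lunch.
'misplace' is word 11.

11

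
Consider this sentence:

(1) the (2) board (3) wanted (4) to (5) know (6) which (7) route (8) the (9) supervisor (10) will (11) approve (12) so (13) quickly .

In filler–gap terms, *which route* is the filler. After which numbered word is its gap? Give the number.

11

Pre-movement form: The supervisor will approve which route so quickly.
The filler 'which route' is interpreted as the direct object of 'approve'. It moves to the left edge, and the trace sits right after 'approve':
The board wanted to know which route the supervisor will approve ___ so quickly.
'approve' is word 11.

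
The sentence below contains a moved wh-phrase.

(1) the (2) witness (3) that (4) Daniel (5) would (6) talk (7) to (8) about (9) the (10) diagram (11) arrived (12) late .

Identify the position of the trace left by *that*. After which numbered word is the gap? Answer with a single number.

The filler 'that' is interpreted as the object of the preposition 'to'. Wh-movement fronts it, leaving a gap right after 'to':
The witness that Daniel would talk to ___ about the diagram arrived late.
'to' is word 7.

7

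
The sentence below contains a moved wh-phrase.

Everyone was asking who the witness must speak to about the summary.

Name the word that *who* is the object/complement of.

In situ: The witness must speak to who about the summary.
'who' functions as the object of the preposition 'to'. Fronting leaves a gap immediately after 'to':
Everyone was asking who the witness must speak to ___ about the summary.

to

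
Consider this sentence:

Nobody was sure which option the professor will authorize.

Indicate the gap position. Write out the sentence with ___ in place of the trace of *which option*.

Underlying clause: The professor will authorize which option.
'which option' is the direct object of 'authorize'. The gap is right after 'authorize'.

Nobody was sure which option the professor will authorize ___.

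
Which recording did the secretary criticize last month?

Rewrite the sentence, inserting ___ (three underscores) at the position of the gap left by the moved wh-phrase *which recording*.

Which recording did the secretary criticize ___ last month?

Before movement: The secretary did criticize which recording last month.
'which recording' is the direct object of 'criticize'. The gap is right after 'criticize'.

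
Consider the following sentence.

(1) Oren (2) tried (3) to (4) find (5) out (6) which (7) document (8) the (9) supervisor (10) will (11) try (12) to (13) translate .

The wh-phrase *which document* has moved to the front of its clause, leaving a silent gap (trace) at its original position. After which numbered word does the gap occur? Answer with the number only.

Before movement: The supervisor will try to translate which document.
'which document' functions as the direct object of 'translate'. It moves to the left edge, and the trace sits right after 'translate':
Oren tried to find out which document the supervisor will try to translate ___.
'translate' is word 13.

13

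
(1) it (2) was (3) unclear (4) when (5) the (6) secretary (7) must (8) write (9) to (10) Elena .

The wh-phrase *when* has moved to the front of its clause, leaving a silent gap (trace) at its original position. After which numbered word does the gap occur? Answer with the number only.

Underlying clause: The secretary must write to Elena when.
The filler 'when' is interpreted as the temporal adjunct. It moves to the left edge, and the trace sits right after 'Elena':
It was unclear when the secretary must write to Elena ___.
'Elena' is word 10.

10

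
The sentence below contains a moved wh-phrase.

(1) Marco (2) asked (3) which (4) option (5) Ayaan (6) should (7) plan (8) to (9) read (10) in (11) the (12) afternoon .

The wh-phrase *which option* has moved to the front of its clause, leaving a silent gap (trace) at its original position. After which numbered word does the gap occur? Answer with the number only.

Before movement: Ayaan should plan to read which option in the afternoon.
'which option' functions as the direct object of 'read'. It moves to the left edge, and the trace sits right after 'read':
Marco asked which option Ayaan should plan to read ___ in the afternoon.
'read' is word 9.

9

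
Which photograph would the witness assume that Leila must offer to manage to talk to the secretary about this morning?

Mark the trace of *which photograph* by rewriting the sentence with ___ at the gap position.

Pre-movement form: The witness would assume that Leila must offer to manage to talk to the secretary about which photograph this morning.
'which photograph' is the object of the preposition 'about'. The gap is right after 'about'.

Which photograph would the witness assume that Leila must offer to manage to talk to the secretary about ___ this morning?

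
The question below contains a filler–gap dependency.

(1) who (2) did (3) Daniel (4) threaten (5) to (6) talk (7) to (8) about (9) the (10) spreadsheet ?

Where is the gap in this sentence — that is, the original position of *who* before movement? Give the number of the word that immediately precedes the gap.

In situ: Daniel did threaten to talk to who about the spreadsheet.
'who' is the object of the preposition 'to'. Wh-movement fronts it, leaving a gap right after 'to':
Who did Daniel threaten to talk to ___ about the spreadsheet?
'to' is word 7.

7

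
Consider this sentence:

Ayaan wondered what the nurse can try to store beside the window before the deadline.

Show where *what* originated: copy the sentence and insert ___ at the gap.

Ayaan wondered what the nurse can try to store ___ beside the window before the deadline.

Underlying clause: The nurse can try to store what beside the window before the deadline.
The filler 'what' is interpreted as the direct object of 'store'. The gap is right after 'store'.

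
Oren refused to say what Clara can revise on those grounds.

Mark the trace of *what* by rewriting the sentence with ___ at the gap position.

Oren refused to say what Clara can revise ___ on those grounds.

Underlying clause: Clara can revise what on those grounds.
'what' is the direct object of 'revise'. The gap is right after 'revise'.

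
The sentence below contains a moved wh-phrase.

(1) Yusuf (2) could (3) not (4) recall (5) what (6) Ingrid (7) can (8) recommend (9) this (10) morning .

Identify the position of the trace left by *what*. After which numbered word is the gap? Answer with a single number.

Pre-movement form: Ingrid can recommend what this morning.
'what' is the direct object of 'recommend'. Wh-movement fronts it, leaving a gap right after 'recommend':
Yusuf could not recall what Ingrid can recommend ___ this morning.
'recommend' is word 8.

8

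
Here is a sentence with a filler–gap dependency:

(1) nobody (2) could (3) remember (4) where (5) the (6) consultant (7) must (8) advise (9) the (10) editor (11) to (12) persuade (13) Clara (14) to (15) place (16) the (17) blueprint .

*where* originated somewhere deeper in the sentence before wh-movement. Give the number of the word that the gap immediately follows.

Before movement: The consultant must advise the editor to persuade Clara to place the blueprint where.
'where' is the locative complement of 'place'. Fronting leaves a gap immediately after 'blueprint':
Nobody could remember where the consultant must advise the editor to persuade Clara to place the blueprint ___.
'blueprint' is word 17.

17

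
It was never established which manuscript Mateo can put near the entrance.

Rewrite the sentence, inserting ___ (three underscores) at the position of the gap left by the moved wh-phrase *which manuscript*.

Before movement: Mateo can put which manuscript near the entrance.
'which manuscript' functions as the direct object of 'put'. The gap is right after 'put'.

It was never established which manuscript Mateo can put ___ near the entrance.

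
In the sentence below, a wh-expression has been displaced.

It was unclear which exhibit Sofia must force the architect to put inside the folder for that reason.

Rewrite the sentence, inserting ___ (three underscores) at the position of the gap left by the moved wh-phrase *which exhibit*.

Before movement: Sofia must force the architect to put which exhibit inside the folder for that reason.
The filler 'which exhibit' is interpreted as the direct object of 'put'. The gap is right after 'put'.

It was unclear which exhibit Sofia must force the architect to put ___ inside the folder for that reason.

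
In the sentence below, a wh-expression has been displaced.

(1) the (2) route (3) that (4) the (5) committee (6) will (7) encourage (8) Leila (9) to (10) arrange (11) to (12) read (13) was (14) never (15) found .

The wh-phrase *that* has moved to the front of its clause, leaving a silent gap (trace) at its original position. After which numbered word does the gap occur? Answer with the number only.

'that' is the direct object of 'read'. It moves to the left edge, and the trace sits right after 'read':
The route that the committee will encourage Leila to arrange to read ___ was never found.
'read' is word 12.

12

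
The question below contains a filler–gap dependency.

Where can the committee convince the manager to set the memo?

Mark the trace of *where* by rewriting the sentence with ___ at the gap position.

Where can the committee convince the manager to set the memo ___?

Pre-movement form: The committee can convince the manager to set the memo where.
The filler 'where' is interpreted as the locative complement of 'set'. The gap is right after 'memo'.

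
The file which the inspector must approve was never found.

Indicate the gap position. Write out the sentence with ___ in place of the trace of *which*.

The file which the inspector must approve ___ was never found.

The filler 'which' is interpreted as the direct object of 'approve'. The gap is right after 'approve'.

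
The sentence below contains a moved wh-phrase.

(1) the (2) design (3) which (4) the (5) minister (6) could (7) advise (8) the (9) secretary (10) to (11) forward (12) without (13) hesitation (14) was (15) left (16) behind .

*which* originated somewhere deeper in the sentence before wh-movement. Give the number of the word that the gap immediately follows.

The filler 'which' is interpreted as the direct object of 'forward'. Fronting leaves a gap immediately after 'forward':
The design which the minister could advise the secretary to forward ___ without hesitation was left behind.
'forward' is word 11.

11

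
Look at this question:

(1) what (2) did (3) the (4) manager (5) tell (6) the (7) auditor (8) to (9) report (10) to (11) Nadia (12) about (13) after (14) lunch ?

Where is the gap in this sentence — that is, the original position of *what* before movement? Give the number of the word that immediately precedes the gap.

12

Pre-movement form: The manager did tell the auditor to report to Nadia about what after lunch.
'what' functions as the object of the preposition 'about'. It moves to the left edge, and the trace sits right after 'about':
What did the manager tell the auditor to report to Nadia about ___ after lunch?
'about' is word 12.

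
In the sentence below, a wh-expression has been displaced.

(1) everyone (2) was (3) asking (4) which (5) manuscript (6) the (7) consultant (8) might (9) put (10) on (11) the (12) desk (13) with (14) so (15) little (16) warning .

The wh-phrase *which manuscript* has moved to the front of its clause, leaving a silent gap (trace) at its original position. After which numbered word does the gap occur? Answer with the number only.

Before movement: The consultant might put which manuscript on the desk with so little warning.
The filler 'which manuscript' is interpreted as the direct object of 'put'. It moves to the left edge, and the trace sits right after 'put':
Everyone was asking which manuscript the consultant might put ___ on the desk with so little warning.
'put' is word 9.

9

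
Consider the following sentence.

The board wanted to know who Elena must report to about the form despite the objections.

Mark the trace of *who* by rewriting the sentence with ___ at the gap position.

The board wanted to know who Elena must report to ___ about the form despite the objections.

Pre-movement form: Elena must report to who about the form despite the objections.
'who' is the object of the preposition 'to'. The gap is right after 'to'.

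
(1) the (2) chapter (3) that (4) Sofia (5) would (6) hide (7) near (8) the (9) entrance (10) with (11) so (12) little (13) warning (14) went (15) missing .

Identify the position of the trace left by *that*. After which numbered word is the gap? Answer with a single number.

6

'that' is the direct object of 'hide'. It moves to the left edge, and the trace sits right after 'hide':
The chapter that Sofia would hide ___ near the entrance with so little warning went missing.
'hide' is word 6.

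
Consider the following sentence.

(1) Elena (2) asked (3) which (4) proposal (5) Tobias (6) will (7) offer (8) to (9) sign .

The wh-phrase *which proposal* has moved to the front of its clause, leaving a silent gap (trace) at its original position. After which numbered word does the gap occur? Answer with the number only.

9

Underlying clause: Tobias will offer to sign which proposal.
The filler 'which proposal' is interpreted as the direct object of 'sign'. Fronting leaves a gap immediately after 'sign':
Elena asked which proposal Tobias will offer to sign ___.
'sign' is word 9.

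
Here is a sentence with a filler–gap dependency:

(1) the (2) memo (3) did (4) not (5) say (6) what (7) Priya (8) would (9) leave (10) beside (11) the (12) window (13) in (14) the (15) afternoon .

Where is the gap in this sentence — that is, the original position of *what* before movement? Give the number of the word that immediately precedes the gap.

9

Underlying clause: Priya would leave what beside the window in the afternoon.
'what' functions as the direct object of 'leave'. Fronting leaves a gap immediately after 'leave':
The memo did not say what Priya would leave ___ beside the window in the afternoon.
'leave' is word 9.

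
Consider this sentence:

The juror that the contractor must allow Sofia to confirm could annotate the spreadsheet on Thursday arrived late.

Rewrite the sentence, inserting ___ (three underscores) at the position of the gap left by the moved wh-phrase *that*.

The filler 'that' is interpreted as the subject of the clause embedded under 'confirm'. The gap is right after 'confirm'.

The juror that the contractor must allow Sofia to confirm ___ could annotate the spreadsheet on Thursday arrived late.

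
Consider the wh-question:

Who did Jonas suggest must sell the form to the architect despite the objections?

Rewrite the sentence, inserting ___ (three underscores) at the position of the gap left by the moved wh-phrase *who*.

Who did Jonas suggest ___ must sell the form to the architect despite the objections?

In situ: Jonas did suggest who must sell the form to the architect despite the objections.
The filler 'who' is interpreted as the subject of the clause embedded under 'suggest'. The gap is right after 'suggest'.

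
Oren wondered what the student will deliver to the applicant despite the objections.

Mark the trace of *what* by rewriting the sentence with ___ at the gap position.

Oren wondered what the student will deliver ___ to the applicant despite the objections.

Before movement: The student will deliver what to the applicant despite the objections.
'what' is the direct object of 'deliver'. The gap is right after 'deliver'.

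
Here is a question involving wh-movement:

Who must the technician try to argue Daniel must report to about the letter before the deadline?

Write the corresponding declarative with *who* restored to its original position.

'who' is the object of the preposition 'to'. Wh-movement fronts it, leaving a gap right after 'to':
Who must the technician try to argue Daniel must report to ___ about the letter before the deadline?

The technician must try to argue Daniel must report to who about the letter before the deadline.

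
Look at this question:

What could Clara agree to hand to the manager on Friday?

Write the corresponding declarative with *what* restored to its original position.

Clara could agree to hand what to the manager on Friday.

'what' is the direct object of 'hand'. Wh-movement fronts it, leaving a gap right after 'hand':
What could Clara agree to hand ___ to the manager on Friday?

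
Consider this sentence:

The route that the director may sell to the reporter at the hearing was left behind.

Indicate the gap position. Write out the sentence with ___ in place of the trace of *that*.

'that' functions as the direct object of 'sell'. The gap is right after 'sell'.

The route that the director may sell ___ to the reporter at the hearing was left behind.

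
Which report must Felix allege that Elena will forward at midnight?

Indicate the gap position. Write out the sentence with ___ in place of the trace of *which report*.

Underlying clause: Felix must allege that Elena will forward which report at midnight.
'which report' is the direct object of 'forward'. The gap is right after 'forward'.

Which report must Felix allege that Elena will forward ___ at midnight?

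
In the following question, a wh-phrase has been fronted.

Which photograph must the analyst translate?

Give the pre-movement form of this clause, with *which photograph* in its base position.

The analyst must translate which photograph.

'which photograph' functions as the direct object of 'translate'. Fronting leaves a gap immediately after 'translate':
Which photograph must the analyst translate ___?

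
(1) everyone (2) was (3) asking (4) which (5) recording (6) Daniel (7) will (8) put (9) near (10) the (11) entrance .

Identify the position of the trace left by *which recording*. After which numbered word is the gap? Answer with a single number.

8

In situ: Daniel will put which recording near the entrance.
'which recording' functions as the direct object of 'put'. Fronting leaves a gap immediately after 'put':
Everyone was asking which recording Daniel will put ___ near the entrance.
'put' is word 8.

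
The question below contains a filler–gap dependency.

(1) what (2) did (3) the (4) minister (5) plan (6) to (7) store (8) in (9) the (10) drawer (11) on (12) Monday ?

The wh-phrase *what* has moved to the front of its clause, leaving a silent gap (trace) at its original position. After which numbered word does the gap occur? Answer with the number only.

7

Underlying clause: The minister did plan to store what in the drawer on Monday.
The filler 'what' is interpreted as the direct object of 'store'. Wh-movement fronts it, leaving a gap right after 'store':
What did the minister plan to store ___ in the drawer on Monday?
'store' is word 7.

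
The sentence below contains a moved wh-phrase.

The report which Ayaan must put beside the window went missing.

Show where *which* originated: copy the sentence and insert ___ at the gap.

'which' functions as the direct object of 'put'. The gap is right after 'put'.

The report which Ayaan must put ___ beside the window went missing.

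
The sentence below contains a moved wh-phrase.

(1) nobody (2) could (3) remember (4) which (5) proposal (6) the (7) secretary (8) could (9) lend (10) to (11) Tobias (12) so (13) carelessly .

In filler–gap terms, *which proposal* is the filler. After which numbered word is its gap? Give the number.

Pre-movement form: The secretary could lend which proposal to Tobias so carelessly.
'which proposal' functions as the direct object of 'lend'. Fronting leaves a gap immediately after 'lend':
Nobody could remember which proposal the secretary could lend ___ to Tobias so carelessly.
'lend' is word 9.

9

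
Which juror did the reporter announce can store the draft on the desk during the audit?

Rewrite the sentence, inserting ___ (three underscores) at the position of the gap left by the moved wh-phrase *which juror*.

Which juror did the reporter announce ___ can store the draft on the desk during the audit?

Underlying clause: The reporter did announce which juror can store the draft on the desk during the audit.
'which juror' is the subject of the clause embedded under 'announce'. The gap is right after 'announce'.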